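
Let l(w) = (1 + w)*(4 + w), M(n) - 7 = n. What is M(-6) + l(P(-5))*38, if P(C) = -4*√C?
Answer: -2887 - 760*I*√5 ≈ -2887.0 - 1699.4*I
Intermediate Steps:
M(n) = 7 + n
M(-6) + l(P(-5))*38 = (7 - 6) + (4 + (-4*I*√5)² + 5*(-4*I*√5))*38 = 1 + (4 + (-4*I*√5)² + 5*(-4*I*√5))*38 = 1 + (4 - 80 - 20*I*√5)*38 = 1 + (-76 - 20*I*√5)*38 = 1 + (-2888 - 760*I*√5) = -2887 - 760*I*√5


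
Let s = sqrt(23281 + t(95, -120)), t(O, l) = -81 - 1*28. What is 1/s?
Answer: sqrt(5793)/11586 ≈ 0.0065693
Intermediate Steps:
t(O, l) = -109 (t(O, l) = -81 - 28 = -109)
s = 2*sqrt(5793) (s = sqrt(23281 - 109) = sqrt(23172) = 2*sqrt(5793) ≈ 152.22)
1/s = 1/(2*sqrt(5793)) = sqrt(5793)/11586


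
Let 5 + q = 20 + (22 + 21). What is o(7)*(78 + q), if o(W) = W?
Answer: 952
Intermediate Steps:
q = 58 (q = -5 + (20 + (22 + 21)) = -5 + (20 + 43) = -5 + 63 = 58)
o(7)*(78 + q) = 7*(78 + 58) = 7*136 = 952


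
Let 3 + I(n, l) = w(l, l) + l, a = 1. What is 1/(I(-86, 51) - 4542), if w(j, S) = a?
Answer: -1/4493 ≈ -0.00022257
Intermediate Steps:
w(j, S) = 1
I(n, l) = -2 + l (I(n, l) = -3 + (1 + l) = -2 + l)
1/(I(-86, 51) - 4542) = 1/((-2 + 51) - 4542) = 1/(49 - 4542) = 1/(-4493) = -1/4493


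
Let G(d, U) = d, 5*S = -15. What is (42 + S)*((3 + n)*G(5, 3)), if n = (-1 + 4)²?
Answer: 2340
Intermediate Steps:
S = -3 (S = (⅕)*(-15) = -3)
n = 9 (n = 3² = 9)
(42 + S)*((3 + n)*G(5, 3)) = (42 - 3)*((3 + 9)*5) = 39*(12*5) = 39*60 = 2340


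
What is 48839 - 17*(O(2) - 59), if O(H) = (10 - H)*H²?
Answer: 49298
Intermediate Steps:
O(H) = H²*(10 - H)
48839 - 17*(O(2) - 59) = 48839 - 17*(2²*(10 - 1*2) - 59) = 48839 - 17*(4*(10 - 2) - 59) = 48839 - 17*(4*8 - 59) = 48839 - 17*(32 - 59) = 48839 - 17*(-27) = 48839 - 1*(-459) = 48839 + 459 = 49298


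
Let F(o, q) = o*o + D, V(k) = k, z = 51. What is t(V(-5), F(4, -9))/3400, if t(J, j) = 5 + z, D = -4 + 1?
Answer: 7/425 ≈ 0.016471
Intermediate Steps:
D = -3
F(o, q) = -3 + o² (F(o, q) = o*o - 3 = o² - 3 = -3 + o²)
t(J, j) = 56 (t(J, j) = 5 + 51 = 56)
t(V(-5), F(4, -9))/3400 = 56/3400 = 56*(1/3400) = 7/425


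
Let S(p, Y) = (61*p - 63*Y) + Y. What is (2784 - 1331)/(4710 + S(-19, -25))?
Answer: 1453/5101 ≈ 0.28485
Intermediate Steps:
S(p, Y) = -62*Y + 61*p (S(p, Y) = (-63*Y + 61*p) + Y = -62*Y + 61*p)
(2784 - 1331)/(4710 + S(-19, -25)) = (2784 - 1331)/(4710 + (-62*(-25) + 61*(-19))) = 1453/(4710 + (1550 - 1159)) = 1453/(4710 + 391) = 1453/5101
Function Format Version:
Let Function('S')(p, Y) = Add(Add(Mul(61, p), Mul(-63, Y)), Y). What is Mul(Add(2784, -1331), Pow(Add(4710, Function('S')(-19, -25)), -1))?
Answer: Rational(1453, 5101) ≈ 0.28485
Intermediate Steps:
Function('S')(p, Y) = Add(Mul(-62, Y), Mul(61, p)) (Function('S')(p, Y) = Add(Add(Mul(-63, Y), Mul(61, p)), Y) = Add(Mul(-62, Y), Mul(61, p)))
Mul(Add(2784, -1331), Pow(Add(4710, Function('S')(-19, -25)), -1)) = Mul(Add(2784, -1331), Pow(Add(4710, Add(Mul(-62, -25), Mul(61, -19))), -1)) = Mul(1453, Pow(Add(4710, Add(1550, -1159)), -1)) = Mul(1453, Pow(Add(4710, 391), -1)) = Mul(1453, Pow(5101, -1)) = Mul(1453, Rational(1, 5101)) = Rational(1453, 5101)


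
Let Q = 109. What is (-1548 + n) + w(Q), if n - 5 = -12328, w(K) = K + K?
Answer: -13653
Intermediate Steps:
w(K) = 2*K
n = -12323 (n = 5 - 12328 = -12323)
(-1548 + n) + w(Q) = (-1548 - 12323) + 2*109 = -13871 + 218 = -13653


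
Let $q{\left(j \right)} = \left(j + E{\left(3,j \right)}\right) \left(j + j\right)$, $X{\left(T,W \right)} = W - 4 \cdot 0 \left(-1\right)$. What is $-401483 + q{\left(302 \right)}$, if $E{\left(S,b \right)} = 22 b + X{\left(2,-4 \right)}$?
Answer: $3791485$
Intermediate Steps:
$X{\left(T,W \right)} = W$ ($X{\left(T,W \right)} = W - 0 = W + 0 = W$)
$E{\left(S,b \right)} = -4 + 22 b$ ($E{\left(S,b \right)} = 22 b - 4 = -4 + 22 b$)
$q{\left(j \right)} = 2 j \left(-4 + 23 j\right)$ ($q{\left(j \right)} = \left(j + \left(-4 + 22 j\right)\right) \left(j + j\right) = \left(-4 + 23 j\right) 2 j = 2 j \left(-4 + 23 j\right)$)
$-401483 + q{\left(302 \right)} = -401483 + 2 \cdot 302 \left(-4 + 23 \cdot 302\right) = -401483 + 2 \cdot 302 \left(-4 + 6946\right) = -401483 + 2 \cdot 302 \cdot 6942 = -401483 + 4192968 = 3791485$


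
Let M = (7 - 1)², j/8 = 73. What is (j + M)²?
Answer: 384400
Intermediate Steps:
j = 584 (j = 8*73 = 584)
M = 36 (M = 6² = 36)
(j + M)² = (584 + 36)² = 620² = 384400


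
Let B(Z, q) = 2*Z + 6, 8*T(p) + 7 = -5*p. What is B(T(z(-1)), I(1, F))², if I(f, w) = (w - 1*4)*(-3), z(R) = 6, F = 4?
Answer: 169/16 ≈ 10.563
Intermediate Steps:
T(p) = -7/8 - 5*p/8 (T(p) = -7/8 + (-5*p)/8 = -7/8 - 5*p/8)
I(f, w) = 12 - 3*w (I(f, w) = (w - 4)*(-3) = (-4 + w)*(-3) = 12 - 3*w)
B(Z, q) = 6 + 2*Z
B(T(z(-1)), I(1, F))² = (6 + 2*(-7/8 - 5/8*6))² = (6 + 2*(-7/8 - 15/4))² = (6 + 2*(-37/8))² = (6 - 37/4)² = (-13/4)² = 169/16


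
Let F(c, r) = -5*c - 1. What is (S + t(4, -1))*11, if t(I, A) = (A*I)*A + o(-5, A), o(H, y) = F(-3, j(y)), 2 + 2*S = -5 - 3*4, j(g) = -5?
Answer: 187/2 ≈ 93.500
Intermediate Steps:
S = -19/2 (S = -1 + (-5 - 3*4)/2 = -1 + (-5 - 12)/2 = -1 + (½)*(-17) = -1 - 17/2 = -19/2 ≈ -9.5000)
F(c, r) = -1 - 5*c
o(H, y) = 14 (o(H, y) = -1 - 5*(-3) = -1 + 15 = 14)
t(I, A) = 14 + I*A² (t(I, A) = (A*I)*A + 14 = I*A² + 14 = 14 + I*A²)
(S + t(4, -1))*11 = (-19/2 + (14 + 4*(-1)²))*11 = (-19/2 + (14 + 4*1))*11 = (-19/2 + (14 + 4))*11 = (-19/2 + 18)*11 = (17/2)*11 = 187/2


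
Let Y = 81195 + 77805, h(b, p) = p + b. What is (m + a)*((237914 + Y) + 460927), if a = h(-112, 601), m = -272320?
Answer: -233187776871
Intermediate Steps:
h(b, p) = b + p
a = 489 (a = -112 + 601 = 489)
Y = 159000
(m + a)*((237914 + Y) + 460927) = (-272320 + 489)*((237914 + 159000) + 460927) = -271831*(396914 + 460927) = -271831*857841 = -233187776871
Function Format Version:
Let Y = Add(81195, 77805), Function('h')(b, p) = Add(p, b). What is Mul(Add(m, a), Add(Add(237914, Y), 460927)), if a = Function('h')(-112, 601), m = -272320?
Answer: -233187776871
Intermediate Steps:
Function('h')(b, p) = Add(b, p)
a = 489 (a = Add(-112, 601) = 489)
Y = 159000
Mul(Add(m, a), Add(Add(237914, Y), 460927)) = Mul(Add(-272320, 489), Add(Add(237914, 159000), 460927)) = Mul(-271831, Add(396914, 460927)) = Mul(-271831, 857841) = -233187776871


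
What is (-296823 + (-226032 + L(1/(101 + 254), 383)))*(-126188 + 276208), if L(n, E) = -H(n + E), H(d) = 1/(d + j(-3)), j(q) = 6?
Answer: -2708017937234675/34524 ≈ -7.8439e+10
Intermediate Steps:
H(d) = 1/(6 + d) (H(d) = 1/(d + 6) = 1/(6 + d))
L(n, E) = -1/(6 + E + n) (L(n, E) = -1/(6 + (n + E)) = -1/(6 + (E + n)) = -1/(6 + E + n))
(-296823 + (-226032 + L(1/(101 + 254), 383)))*(-126188 + 276208) = (-296823 + (-226032 - 1/(6 + 383 + 1/(101 + 254))))*(-126188 + 276208) = (-296823 + (-226032 - 1/(6 + 383 + 1/355)))*150020 = (-296823 + (-226032 - 1/138096/355))*150020 = (-296823 + (-226032 - 1*355/138096))*150020 = (-296823 + (-226032 - 355/138096))*150020 = (-296823 - 31214115427/138096)*150020 = -72204184435/138096*150020 = -2708017937234675/34524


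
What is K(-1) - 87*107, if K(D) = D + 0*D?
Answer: -9310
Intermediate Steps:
K(D) = D (K(D) = D + 0 = D)
K(-1) - 87*107 = -1 - 87*107 = -1 - 9309 = -9310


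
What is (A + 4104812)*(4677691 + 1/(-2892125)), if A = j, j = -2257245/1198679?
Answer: 66564788767134028830151522/3466729502875 ≈ 1.9201e+13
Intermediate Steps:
j = -2257245/1198679 (j = -2257245*1/1198679 = -2257245/1198679 ≈ -1.8831)
A = -2257245/1198679 ≈ -1.8831
(A + 4104812)*(4677691 + 1/(-2892125)) = (-2257245/1198679 + 4104812)*(4677691 + 1/(-2892125)) = 4920349686103*(4677691 - 1/2892125)/1198679 = (4920349686103/1198679)*(13528467083374/2892125) = 66564788767134028830151522/3466729502875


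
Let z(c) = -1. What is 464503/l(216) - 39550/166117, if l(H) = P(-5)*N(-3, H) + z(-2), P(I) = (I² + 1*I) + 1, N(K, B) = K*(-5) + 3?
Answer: 847768511/688199 ≈ 1231.9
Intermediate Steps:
N(K, B) = 3 - 5*K (N(K, B) = -5*K + 3 = 3 - 5*K)
P(I) = 1 + I + I² (P(I) = (I² + I) + 1 = (I + I²) + 1 = 1 + I + I²)
l(H) = 377 (l(H) = (1 - 5 + (-5)²)*(3 - 5*(-3)) - 1 = (1 - 5 + 25)*(3 + 15) - 1 = 21*18 - 1 = 378 - 1 = 377)
464503/l(216) - 39550/166117 = 464503/377 - 39550/166117 = 464503*(1/377) - 39550*1/166117 = 35731/29 - 5650/23731 = 847768511/688199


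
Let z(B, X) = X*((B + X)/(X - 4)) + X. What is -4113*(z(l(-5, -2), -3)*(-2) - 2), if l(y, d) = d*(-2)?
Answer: -90486/7 ≈ -12927.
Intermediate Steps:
l(y, d) = -2*d
z(B, X) = X + X*(B + X)/(-4 + X) (z(B, X) = X*((B + X)/(-4 + X)) + X = X*(B + X)/(-4 + X) + X = X + X*(B + X)/(-4 + X))
-4113*(z(l(-5, -2), -3)*(-2) - 2) = -4113*(-3*(-4 - 2*(-2) + 2*(-3))/(-4 - 3)*(-2) - 2) = -4113*(-3*(-4 + 4 - 6)/(-7)*(-2) - 2) = -4113*(-3*(-⅐)*(-6)*(-2) - 2) = -4113*(-18/7*(-2) - 2) = -4113*(36/7 - 2) = -4113*22/7 = -90486/7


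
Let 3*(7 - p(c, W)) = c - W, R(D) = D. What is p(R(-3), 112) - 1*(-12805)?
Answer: 38551/3 ≈ 12850.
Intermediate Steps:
p(c, W) = 7 - c/3 + W/3 (p(c, W) = 7 - (c - W)/3 = 7 + (-c/3 + W/3) = 7 - c/3 + W/3)
p(R(-3), 112) - 1*(-12805) = (7 - ⅓*(-3) + (⅓)*112) - 1*(-12805) = (7 + 1 + 112/3) + 12805 = 136/3 + 12805 = 38551/3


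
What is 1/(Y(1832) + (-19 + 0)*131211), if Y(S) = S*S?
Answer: 1/863215 ≈ 1.1585e-6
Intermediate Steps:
Y(S) = S²
1/(Y(1832) + (-19 + 0)*131211) = 1/(1832² + (-19 + 0)*131211) = 1/(3356224 - 19*131211) = 1/(3356224 - 2493009) = 1/863215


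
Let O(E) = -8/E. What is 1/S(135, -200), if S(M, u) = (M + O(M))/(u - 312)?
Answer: -69120/18217 ≈ -3.7943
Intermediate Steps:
S(M, u) = (M - 8/M)/(-312 + u) (S(M, u) = (M - 8/M)/(u - 312) = (M - 8/M)/(-312 + u))
1/S(135, -200) = 1/((-8 + 135²)/(135*(-312 - 200))) = 1/((1/135)*(-8 + 18225)/(-512)) = 1/((1/135)*(-1/512)*18217) = 1/(-18217/69120) = -69120/18217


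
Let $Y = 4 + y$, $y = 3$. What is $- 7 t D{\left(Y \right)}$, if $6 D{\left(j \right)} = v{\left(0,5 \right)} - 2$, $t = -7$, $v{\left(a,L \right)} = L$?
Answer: $\frac{49}{2} \approx 24.5$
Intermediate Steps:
$Y = 7$ ($Y = 4 + 3 = 7$)
$D{\left(j \right)} = \frac{1}{2}$ ($D{\left(j \right)} = \frac{5 - 2}{6} = \frac{1}{6} \cdot 3 = \frac{1}{2}$)
$- 7 t D{\left(Y \right)} = \left(-7\right) \left(-7\right) \frac{1}{2} = 49 \cdot \frac{1}{2} = \frac{49}{2}$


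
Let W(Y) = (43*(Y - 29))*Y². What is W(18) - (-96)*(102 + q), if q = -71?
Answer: -150276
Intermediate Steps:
W(Y) = Y²*(-1247 + 43*Y) (W(Y) = (43*(-29 + Y))*Y² = (-1247 + 43*Y)*Y² = Y²*(-1247 + 43*Y))
W(18) - (-96)*(102 + q) = 43*18²*(-29 + 18) - (-96)*(102 - 71) = 43*324*(-11) - (-96)*31 = -153252 - 1*(-2976) = -153252 + 2976 = -150276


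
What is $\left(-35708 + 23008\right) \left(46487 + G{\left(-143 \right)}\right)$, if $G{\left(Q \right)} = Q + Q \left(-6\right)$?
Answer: $-599465400$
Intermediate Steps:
$G{\left(Q \right)} = - 5 Q$ ($G{\left(Q \right)} = Q - 6 Q = - 5 Q$)
$\left(-35708 + 23008\right) \left(46487 + G{\left(-143 \right)}\right) = \left(-35708 + 23008\right) \left(46487 - -715\right) = - 12700 \left(46487 + 715\right) = \left(-12700\right) 47202 = -599465400$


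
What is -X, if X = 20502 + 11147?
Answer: -31649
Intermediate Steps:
X = 31649
-X = -1*31649 = -31649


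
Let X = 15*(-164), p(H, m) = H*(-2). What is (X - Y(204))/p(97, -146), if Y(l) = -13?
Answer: 2447/194 ≈ 12.613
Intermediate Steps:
p(H, m) = -2*H
X = -2460
(X - Y(204))/p(97, -146) = (-2460 - 1*(-13))/((-2*97)) = (-2460 + 13)/(-194) = -2447*(-1/194) = 2447/194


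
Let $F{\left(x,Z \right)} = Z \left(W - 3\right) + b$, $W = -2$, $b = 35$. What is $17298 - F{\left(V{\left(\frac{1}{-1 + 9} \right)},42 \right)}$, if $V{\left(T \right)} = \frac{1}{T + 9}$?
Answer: $17473$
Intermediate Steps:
$V{\left(T \right)} = \frac{1}{9 + T}$
$F{\left(x,Z \right)} = 35 - 5 Z$ ($F{\left(x,Z \right)} = Z \left(-2 - 3\right) + 35 = Z \left(-5\right) + 35 = - 5 Z + 35 = 35 - 5 Z$)
$17298 - F{\left(V{\left(\frac{1}{-1 + 9} \right)},42 \right)} = 17298 - \left(35 - 210\right) = 17298 - -175 = 17298 + 175 = 17473$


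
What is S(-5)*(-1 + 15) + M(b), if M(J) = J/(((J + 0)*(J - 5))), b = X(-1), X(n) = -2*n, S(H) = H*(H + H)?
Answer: 2099/3 ≈ 699.67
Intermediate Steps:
S(H) = 2*H**2 (S(H) = H*(2*H) = 2*H**2)
b = 2 (b = -2*(-1) = 2)
M(J) = 1/(-5 + J) (M(J) = J/((J*(-5 + J))) = J*(1/(J*(-5 + J))) = 1/(-5 + J))
S(-5)*(-1 + 15) + M(b) = (2*(-5)**2)*(-1 + 15) + 1/(-5 + 2) = (2*25)*14 + 1/(-3) = 50*14 - 1/3 = 700 - 1/3 = 2099/3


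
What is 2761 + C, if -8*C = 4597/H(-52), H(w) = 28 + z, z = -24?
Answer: 83755/32 ≈ 2617.3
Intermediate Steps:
H(w) = 4 (H(w) = 28 - 24 = 4)
C = -4597/32 (C = -4597/(8*4) = -1/8*4597/4 = -4597/32 ≈ -143.66)
2761 + C = 2761 - 4597/32 = 83755/32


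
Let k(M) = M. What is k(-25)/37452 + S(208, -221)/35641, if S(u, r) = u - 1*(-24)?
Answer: 268891/46028508 ≈ 0.0058418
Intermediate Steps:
S(u, r) = 24 + u (S(u, r) = u + 24 = 24 + u)
k(-25)/37452 + S(208, -221)/35641 = -25/37452 + (24 + 208)/35641 = -25*1/37452 + 232*(1/35641) = -25/37452 + 8/1229 = 268891/46028508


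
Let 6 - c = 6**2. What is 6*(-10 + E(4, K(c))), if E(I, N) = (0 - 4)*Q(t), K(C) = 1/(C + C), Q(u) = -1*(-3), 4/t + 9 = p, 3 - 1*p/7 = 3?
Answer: -132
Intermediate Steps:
p = 0 (p = 21 - 7*3 = 21 - 21 = 0)
t = -4/9 (t = 4/(-9 + 0) = 4/(-9) = 4*(-1/9) = -4/9 ≈ -0.44444)
c = -30 (c = 6 - 1*6**2 = 6 - 1*36 = 6 - 36 = -30)
Q(u) = 3
K(C) = 1/(2*C)
E(I, N) = -12 (E(I, N) = (0 - 4)*3 = -4*3 = -12)
6*(-10 + E(4, K(c))) = 6*(-10 - 12) = 6*(-22) = -132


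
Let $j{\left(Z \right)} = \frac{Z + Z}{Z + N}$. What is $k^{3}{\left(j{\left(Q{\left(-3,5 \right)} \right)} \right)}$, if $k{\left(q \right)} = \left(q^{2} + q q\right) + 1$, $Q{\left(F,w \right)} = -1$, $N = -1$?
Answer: $27$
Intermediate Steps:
$j{\left(Z \right)} = \frac{2 Z}{-1 + Z}$ ($j{\left(Z \right)} = \frac{Z + Z}{Z - 1} = \frac{2 Z}{-1 + Z}$)
$k{\left(q \right)} = 1 + 2 q^{2}$ ($k{\left(q \right)} = \left(q^{2} + q^{2}\right) + 1 = 2 q^{2} + 1 = 1 + 2 q^{2}$)
$k^{3}{\left(j{\left(Q{\left(-3,5 \right)} \right)} \right)} = \left(1 + 2 \left(2 \left(-1\right) \frac{1}{-1 - 1}\right)^{2}\right)^{3} = \left(1 + 2 \left(2 \left(-1\right) \frac{1}{-2}\right)^{2}\right)^{3} = \left(1 + 2 \left(2 \left(-1\right) \left(- \frac{1}{2}\right)\right)^{2}\right)^{3} = \left(1 + 2 \cdot 1^{2}\right)^{3} = \left(1 + 2 \cdot 1\right)^{3} = \left(1 + 2\right)^{3} = 3^{3} = 27$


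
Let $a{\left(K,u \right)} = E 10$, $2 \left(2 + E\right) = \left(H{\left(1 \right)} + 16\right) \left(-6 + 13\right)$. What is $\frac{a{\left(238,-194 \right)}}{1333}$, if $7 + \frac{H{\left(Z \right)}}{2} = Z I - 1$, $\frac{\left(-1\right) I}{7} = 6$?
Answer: $- \frac{2960}{1333} \approx -2.2206$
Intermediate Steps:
$I = -42$ ($I = \left(-7\right) 6 = -42$)
$H{\left(Z \right)} = -16 - 84 Z$ ($H{\left(Z \right)} = -14 + 2 \left(Z \left(-42\right) - 1\right) = -14 + 2 \left(- 42 Z - 1\right) = -14 + 2 \left(-1 - 42 Z\right) = -14 - \left(2 + 84 Z\right) = -16 - 84 Z$)
$E = -296$ ($E = -2 + \frac{\left(\left(-16 - 84\right) + 16\right) \left(-6 + 13\right)}{2} = -2 + \frac{\left(\left(-16 - 84\right) + 16\right) 7}{2} = -2 + \frac{\left(-100 + 16\right) 7}{2} = -2 + \frac{\left(-84\right) 7}{2} = -2 + \frac{1}{2} \left(-588\right) = -2 - 294 = -296$)
$a{\left(K,u \right)} = -2960$ ($a{\left(K,u \right)} = \left(-296\right) 10 = -2960$)
$\frac{a{\left(238,-194 \right)}}{1333} = - \frac{2960}{1333}$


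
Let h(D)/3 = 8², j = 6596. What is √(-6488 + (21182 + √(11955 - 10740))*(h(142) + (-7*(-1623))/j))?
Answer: √(44561613772222 + 18963725913*√15)/3298 ≈ 2025.8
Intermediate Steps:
h(D) = 192 (h(D) = 3*8² = 3*64 = 192)
√(-6488 + (21182 + √(11955 - 10740))*(h(142) + (-7*(-1623))/j)) = √(-6488 + (21182 + √(11955 - 10740))*(192 - 7*(-1623)/6596)) = √(-6488 + (21182 + √1215)*(192 + 11361*(1/6596))) = √(-6488 + (21182 + 9*√15)*(192 + 11361/6596)) = √(-6488 + (21182 + 9*√15)*(1277793/6596)) = √(-6488 + (796065039/194 + 11500137*√15/6596)) = √(794806367/194 + 11500137*√15/6596)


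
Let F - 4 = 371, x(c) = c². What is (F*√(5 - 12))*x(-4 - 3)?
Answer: 18375*I*√7 ≈ 48616.0*I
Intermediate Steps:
F = 375 (F = 4 + 371 = 375)
(F*√(5 - 12))*x(-4 - 3) = (375*√(5 - 12))*(-4 - 3)² = (375*√(-7))*(-7)² = (375*(I*√7))*49 = (375*I*√7)*49 = 18375*I*√7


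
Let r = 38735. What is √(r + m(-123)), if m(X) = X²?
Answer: 2*√13466 ≈ 232.09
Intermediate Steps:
√(r + m(-123)) = √(38735 + (-123)²) = √(38735 + 15129) = √53864 = 2*√13466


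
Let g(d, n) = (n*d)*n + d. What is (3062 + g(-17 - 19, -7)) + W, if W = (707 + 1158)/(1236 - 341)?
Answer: 226271/179 ≈ 1264.1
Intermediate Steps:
W = 373/179 (W = 1865/895 = 1865*(1/895) = 373/179 ≈ 2.0838)
g(d, n) = d + d*n² (g(d, n) = (d*n)*n + d = d*n² + d = d + d*n²)
(3062 + g(-17 - 19, -7)) + W = (3062 + (-17 - 19)*(1 + (-7)²)) + 373/179 = (3062 - 36*(1 + 49)) + 373/179 = (3062 - 36*50) + 373/179 = (3062 - 1800) + 373/179 = 1262 + 373/179 = 226271/179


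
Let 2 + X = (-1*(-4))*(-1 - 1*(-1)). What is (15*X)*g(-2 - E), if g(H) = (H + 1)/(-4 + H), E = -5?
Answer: 120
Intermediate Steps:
X = -2 (X = -2 + (-1*(-4))*(-1 - 1*(-1)) = -2 + 4*(-1 + 1) = -2 + 4*0 = -2 + 0 = -2)
g(H) = (1 + H)/(-4 + H)
(15*X)*g(-2 - E) = (15*(-2))*((1 + (-2 - 1*(-5)))/(-4 + (-2 - 1*(-5)))) = -30*(1 + (-2 + 5))/(-4 + (-2 + 5)) = -30*(1 + 3)/(-4 + 3) = -30*4/(-1) = -(-30)*4 = -30*(-4) = 120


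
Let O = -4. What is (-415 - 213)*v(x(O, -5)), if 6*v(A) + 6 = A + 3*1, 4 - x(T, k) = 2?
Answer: 314/3 ≈ 104.67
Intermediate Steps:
x(T, k) = 2 (x(T, k) = 4 - 1*2 = 4 - 2 = 2)
v(A) = -½ + A/6 (v(A) = -1 + (A + 3*1)/6 = -1 + (A + 3)/6 = -1 + (3 + A)/6 = -1 + (½ + A/6) = -½ + A/6)
(-415 - 213)*v(x(O, -5)) = (-415 - 213)*(-½ + (⅙)*2) = -628*(-½ + ⅓) = -628*(-⅙) = 314/3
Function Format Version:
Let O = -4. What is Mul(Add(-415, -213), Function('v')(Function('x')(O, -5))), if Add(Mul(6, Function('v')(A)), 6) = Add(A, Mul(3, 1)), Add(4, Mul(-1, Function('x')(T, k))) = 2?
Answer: Rational(314, 3) ≈ 104.67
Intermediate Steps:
Function('x')(T, k) = 2 (Function('x')(T, k) = Add(4, Mul(-1, 2)) = Add(4, -2) = 2)
Function('v')(A) = Add(Rational(-1, 2), Mul(Rational(1, 6), A)) (Function('v')(A) = Add(-1, Mul(Rational(1, 6), Add(A, Mul(3, 1)))) = Add(-1, Mul(Rational(1, 6), Add(A, 3))) = Add(-1, Mul(Rational(1, 6), Add(3, A))) = Add(-1, Add(Rational(1, 2), Mul(Rational(1, 6), A))) = Add(Rational(-1, 2), Mul(Rational(1, 6), A)))
Mul(Add(-415, -213), Function('v')(Function('x')(O, -5))) = Mul(Add(-415, -213), Add(Rational(-1, 2), Mul(Rational(1, 6), 2))) = Mul(-628, Add(Rational(-1, 2), Rational(1, 3))) = Mul(-628, Rational(-1, 6)) = Rational(314, 3)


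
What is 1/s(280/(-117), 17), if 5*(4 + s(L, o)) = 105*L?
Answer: -39/2116 ≈ -0.018431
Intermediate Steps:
s(L, o) = -4 + 21*L (s(L, o) = -4 + (105*L)/5 = -4 + 21*L)
1/s(280/(-117), 17) = 1/(-4 + 21*(280/(-117))) = 1/(-4 + 21*(280*(-1/117))) = 1/(-4 + 21*(-280/117)) = 1/(-4 - 1960/39) = 1/(-2116/39) = -39/2116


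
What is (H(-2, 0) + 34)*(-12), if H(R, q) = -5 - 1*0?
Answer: -348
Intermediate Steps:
H(R, q) = -5 (H(R, q) = -5 + 0 = -5)
(H(-2, 0) + 34)*(-12) = (-5 + 34)*(-12) = 29*(-12) = -348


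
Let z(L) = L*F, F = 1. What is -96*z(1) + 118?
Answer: 22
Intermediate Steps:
z(L) = L (z(L) = L*1 = L)
-96*z(1) + 118 = -96*1 + 118 = -96 + 118 = 22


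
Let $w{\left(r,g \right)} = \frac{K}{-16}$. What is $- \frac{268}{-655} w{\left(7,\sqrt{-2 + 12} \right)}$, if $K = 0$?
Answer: $0$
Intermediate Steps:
$w{\left(r,g \right)} = 0$ ($w{\left(r,g \right)} = \frac{0}{-16} = 0 \left(- \frac{1}{16}\right) = 0$)
$- \frac{268}{-655} w{\left(7,\sqrt{-2 + 12} \right)} = - \frac{268}{-655} \cdot 0 = \left(-268\right) \left(- \frac{1}{655}\right) 0 = \frac{268}{655} \cdot 0 = 0$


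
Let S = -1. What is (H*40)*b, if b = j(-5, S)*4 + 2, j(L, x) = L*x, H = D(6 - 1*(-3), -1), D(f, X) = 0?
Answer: 0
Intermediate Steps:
H = 0
b = 22 (b = -5*(-1)*4 + 2 = 5*4 + 2 = 20 + 2 = 22)
(H*40)*b = (0*40)*22 = 0*22 = 0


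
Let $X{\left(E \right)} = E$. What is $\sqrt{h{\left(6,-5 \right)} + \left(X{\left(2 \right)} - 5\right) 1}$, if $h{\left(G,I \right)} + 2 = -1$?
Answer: $i \sqrt{6} \approx 2.4495 i$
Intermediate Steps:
$h{\left(G,I \right)} = -3$ ($h{\left(G,I \right)} = -2 - 1 = -3$)
$\sqrt{h{\left(6,-5 \right)} + \left(X{\left(2 \right)} - 5\right) 1} = \sqrt{-3 + \left(2 - 5\right) 1} = \sqrt{-3 - 3} = \sqrt{-6} = i \sqrt{6}$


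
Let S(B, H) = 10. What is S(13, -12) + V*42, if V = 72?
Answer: 3034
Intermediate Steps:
S(13, -12) + V*42 = 10 + 72*42 = 10 + 3024 = 3034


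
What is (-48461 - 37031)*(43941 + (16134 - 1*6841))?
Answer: -4551081128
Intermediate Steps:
(-48461 - 37031)*(43941 + (16134 - 1*6841)) = -85492*(43941 + (16134 - 6841)) = -85492*(43941 + 9293) = -85492*53234 = -4551081128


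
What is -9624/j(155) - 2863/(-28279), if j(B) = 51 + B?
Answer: -135783659/2912737 ≈ -46.617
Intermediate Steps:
-9624/j(155) - 2863/(-28279) = -9624/(51 + 155) - 2863/(-28279) = -9624/206 - 2863*(-1/28279) = -9624*1/206 + 2863/28279 = -4812/103 + 2863/28279 = -135783659/2912737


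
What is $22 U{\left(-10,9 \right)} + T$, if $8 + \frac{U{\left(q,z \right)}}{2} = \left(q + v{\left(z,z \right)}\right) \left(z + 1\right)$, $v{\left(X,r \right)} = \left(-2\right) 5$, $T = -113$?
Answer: $-9265$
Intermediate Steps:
$v{\left(X,r \right)} = -10$
$U{\left(q,z \right)} = -16 + 2 \left(1 + z\right) \left(-10 + q\right)$ ($U{\left(q,z \right)} = -16 + 2 \left(q - 10\right) \left(z + 1\right) = -16 + 2 \left(-10 + q\right) \left(1 + z\right) = -16 + 2 \left(1 + z\right) \left(-10 + q\right)$)
$22 U{\left(-10,9 \right)} + T = 22 \left(-36 - 180 + 2 \left(-10\right) + 2 \left(-10\right) 9\right) - 113 = 22 \left(-36 - 180 - 20 - 180\right) - 113 = 22 \left(-416\right) - 113 = -9152 - 113 = -9265$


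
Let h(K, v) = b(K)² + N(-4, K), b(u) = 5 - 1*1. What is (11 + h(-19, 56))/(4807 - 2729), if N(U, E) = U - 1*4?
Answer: 19/2078 ≈ 0.0091434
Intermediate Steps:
b(u) = 4 (b(u) = 5 - 1 = 4)
N(U, E) = -4 + U (N(U, E) = U - 4 = -4 + U)
h(K, v) = 8 (h(K, v) = 4² + (-4 - 4) = 16 - 8 = 8)
(11 + h(-19, 56))/(4807 - 2729) = (11 + 8)/(4807 - 2729) = 19/2078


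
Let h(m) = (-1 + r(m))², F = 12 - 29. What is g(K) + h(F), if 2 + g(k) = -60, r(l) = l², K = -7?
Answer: 82882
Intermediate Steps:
F = -17
g(k) = -62 (g(k) = -2 - 60 = -62)
h(m) = (-1 + m²)²
g(K) + h(F) = -62 + (-1 + (-17)²)² = -62 + (-1 + 289)² = -62 + 288² = -62 + 82944 = 82882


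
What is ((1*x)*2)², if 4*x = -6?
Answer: 9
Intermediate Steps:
x = -3/2 (x = (¼)*(-6) = -3/2 ≈ -1.5000)
((1*x)*2)² = ((1*(-3/2))*2)² = (-3/2*2)² = (-3)² = 9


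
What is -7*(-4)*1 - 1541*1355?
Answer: -2088027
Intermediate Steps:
-7*(-4)*1 - 1541*1355 = 28*1 - 2088055 = 28 - 2088055 = -2088027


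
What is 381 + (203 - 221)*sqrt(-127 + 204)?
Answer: 381 - 18*sqrt(77) ≈ 223.05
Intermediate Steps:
381 + (203 - 221)*sqrt(-127 + 204) = 381 - 18*sqrt(77)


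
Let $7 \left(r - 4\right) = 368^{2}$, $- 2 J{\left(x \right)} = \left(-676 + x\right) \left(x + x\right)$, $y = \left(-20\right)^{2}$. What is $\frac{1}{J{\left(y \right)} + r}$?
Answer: $\frac{7}{908252} \approx 7.7071 \cdot 10^{-6}$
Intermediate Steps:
$y = 400$
$J{\left(x \right)} = - x \left(-676 + x\right)$ ($J{\left(x \right)} = - \frac{\left(-676 + x\right) \left(x + x\right)}{2} = - \frac{\left(-676 + x\right) 2 x}{2} = - \frac{2 x \left(-676 + x\right)}{2} = - x \left(-676 + x\right)$)
$r = \frac{135452}{7}$ ($r = 4 + \frac{368^{2}}{7} = 4 + \frac{1}{7} \cdot 135424 = 4 + \frac{135424}{7} = \frac{135452}{7} \approx 19350.0$)
$\frac{1}{J{\left(y \right)} + r} = \frac{1}{400 \left(676 - 400\right) + \frac{135452}{7}} = \frac{1}{400 \cdot 276 + \frac{135452}{7}} = \frac{1}{110400 + \frac{135452}{7}} = \frac{1}{\frac{908252}{7}} = \frac{7}{908252}$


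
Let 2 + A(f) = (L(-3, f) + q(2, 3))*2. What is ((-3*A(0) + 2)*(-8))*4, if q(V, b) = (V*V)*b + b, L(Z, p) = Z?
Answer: 2048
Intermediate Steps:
q(V, b) = b + b*V**2 (q(V, b) = V**2*b + b = b*V**2 + b = b + b*V**2)
A(f) = 22 (A(f) = -2 + (-3 + 3*(1 + 2**2))*2 = -2 + (-3 + 3*(1 + 4))*2 = -2 + (-3 + 3*5)*2 = -2 + (-3 + 15)*2 = -2 + 12*2 = -2 + 24 = 22)
((-3*A(0) + 2)*(-8))*4 = ((-3*22 + 2)*(-8))*4 = ((-66 + 2)*(-8))*4 = -64*(-8)*4 = 512*4 = 2048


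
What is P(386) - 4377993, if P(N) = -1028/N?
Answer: -844953163/193 ≈ -4.3780e+6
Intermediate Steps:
P(386) - 4377993 = -1028/386 - 4377993 = -1028*1/386 - 4377993 = -514/193 - 4377993 = -844953163/193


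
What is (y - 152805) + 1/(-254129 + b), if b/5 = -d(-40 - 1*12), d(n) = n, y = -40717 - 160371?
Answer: -89842462018/253869 ≈ -3.5389e+5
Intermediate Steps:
y = -201088
b = 260 (b = 5*(-(-40 - 1*12)) = 5*(-(-40 - 12)) = 5*(-1*(-52)) = 5*52 = 260)
(y - 152805) + 1/(-254129 + b) = (-201088 - 152805) + 1/(-254129 + 260) = -353893 + 1/(-253869) = -353893 - 1/253869 = -89842462018/253869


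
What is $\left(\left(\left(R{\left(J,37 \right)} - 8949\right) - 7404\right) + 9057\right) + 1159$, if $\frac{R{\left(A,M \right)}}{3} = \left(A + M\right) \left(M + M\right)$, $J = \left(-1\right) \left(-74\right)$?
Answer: $18505$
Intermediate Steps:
$J = 74$
$R{\left(A,M \right)} = 6 M \left(A + M\right)$ ($R{\left(A,M \right)} = 3 \left(A + M\right) \left(M + M\right) = 3 \left(A + M\right) 2 M = 3 \cdot 2 M \left(A + M\right) = 6 M \left(A + M\right)$)
$\left(\left(\left(R{\left(J,37 \right)} - 8949\right) - 7404\right) + 9057\right) + 1159 = \left(\left(\left(6 \cdot 37 \left(74 + 37\right) - 8949\right) - 7404\right) + 9057\right) + 1159 = \left(\left(\left(6 \cdot 37 \cdot 111 - 8949\right) - 7404\right) + 9057\right) + 1159 = \left(\left(\left(24642 - 8949\right) - 7404\right) + 9057\right) + 1159 = \left(\left(15693 - 7404\right) + 9057\right) + 1159 = \left(8289 + 9057\right) + 1159 = 17346 + 1159 = 18505$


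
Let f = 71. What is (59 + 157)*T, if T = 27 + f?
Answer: 21168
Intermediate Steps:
T = 98 (T = 27 + 71 = 98)
(59 + 157)*T = (59 + 157)*98 = 216*98 = 21168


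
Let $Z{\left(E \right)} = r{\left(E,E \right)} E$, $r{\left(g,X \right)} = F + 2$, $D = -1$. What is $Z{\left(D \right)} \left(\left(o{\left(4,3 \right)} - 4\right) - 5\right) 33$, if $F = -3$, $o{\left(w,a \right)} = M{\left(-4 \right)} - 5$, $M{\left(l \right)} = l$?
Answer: $-594$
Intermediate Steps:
$o{\left(w,a \right)} = -9$ ($o{\left(w,a \right)} = -4 - 5 = -9$)
$r{\left(g,X \right)} = -1$ ($r{\left(g,X \right)} = -3 + 2 = -1$)
$Z{\left(E \right)} = - E$
$Z{\left(D \right)} \left(\left(o{\left(4,3 \right)} - 4\right) - 5\right) 33 = \left(-1\right) \left(-1\right) \left(\left(-9 - 4\right) - 5\right) 33 = 1 \left(-13 - 5\right) 33 = 1 \left(-18\right) 33 = \left(-18\right) 33 = -594$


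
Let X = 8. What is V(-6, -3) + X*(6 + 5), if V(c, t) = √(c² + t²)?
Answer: 88 + 3*√5 ≈ 94.708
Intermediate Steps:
V(-6, -3) + X*(6 + 5) = √((-6)² + (-3)²) + 8*(6 + 5) = √(36 + 9) + 8*11 = √45 + 88 = 3*√5 + 88 = 88 + 3*√5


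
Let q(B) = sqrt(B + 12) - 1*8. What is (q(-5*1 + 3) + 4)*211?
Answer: -844 + 211*sqrt(10) ≈ -176.76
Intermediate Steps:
q(B) = -8 + sqrt(12 + B) (q(B) = sqrt(12 + B) - 8 = -8 + sqrt(12 + B))
(q(-5*1 + 3) + 4)*211 = ((-8 + sqrt(12 + (-5*1 + 3))) + 4)*211 = ((-8 + sqrt(12 + (-5 + 3))) + 4)*211 = ((-8 + sqrt(12 - 2)) + 4)*211 = ((-8 + sqrt(10)) + 4)*211 = (-4 + sqrt(10))*211 = -844 + 211*sqrt(10)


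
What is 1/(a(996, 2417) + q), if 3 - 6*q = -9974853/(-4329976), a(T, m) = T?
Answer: 1237136/1232331031 ≈ 0.0010039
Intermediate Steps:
q = 143575/1237136 (q = ½ - (-3324951)/(2*(-4329976)) = ½ - (-3324951)*(-1)/(2*4329976) = ½ - ⅙*1424979/618568 = ½ - 474993/1237136 = 143575/1237136 ≈ 0.11605)
1/(a(996, 2417) + q) = 1/(996 + 143575/1237136) = 1/(1232331031/1237136) = 1237136/1232331031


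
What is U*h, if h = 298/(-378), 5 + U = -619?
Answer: 30992/63 ≈ 491.94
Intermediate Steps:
U = -624 (U = -5 - 619 = -624)
h = -149/189 (h = 298*(-1/378) = -149/189 ≈ -0.78836)
U*h = -624*(-149/189) = 30992/63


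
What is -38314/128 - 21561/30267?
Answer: -193734941/645696 ≈ -300.04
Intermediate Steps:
-38314/128 - 21561/30267 = -38314*1/128 - 21561*1/30267 = -19157/64 - 7187/10089 = -193734941/645696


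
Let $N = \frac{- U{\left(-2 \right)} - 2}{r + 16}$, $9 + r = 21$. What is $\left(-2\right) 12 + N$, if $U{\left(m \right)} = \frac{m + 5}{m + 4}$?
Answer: $- \frac{193}{8} \approx -24.125$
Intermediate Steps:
$r = 12$ ($r = -9 + 21 = 12$)
$U{\left(m \right)} = \frac{5 + m}{4 + m}$
$N = - \frac{1}{8}$ ($N = \frac{- \frac{5 - 2}{4 - 2} - 2}{12 + 16} = \frac{- \frac{3}{2} - 2}{28} = \left(- \frac{3}{2} - 2\right) \frac{1}{28} = \left(- \frac{7}{2}\right) \frac{1}{28} = - \frac{1}{8} \approx -0.125$)
$\left(-2\right) 12 + N = \left(-2\right) 12 - \frac{1}{8} = -24 - \frac{1}{8} = - \frac{193}{8}$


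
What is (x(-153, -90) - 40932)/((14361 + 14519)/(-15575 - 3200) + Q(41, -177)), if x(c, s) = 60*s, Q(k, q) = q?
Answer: 173976660/670411 ≈ 259.51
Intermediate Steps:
(x(-153, -90) - 40932)/((14361 + 14519)/(-15575 - 3200) + Q(41, -177)) = (60*(-90) - 40932)/((14361 + 14519)/(-15575 - 3200) - 177) = (-5400 - 40932)/(28880/(-18775) - 177) = -46332/(28880*(-1/18775) - 177) = -46332/(-5776/3755 - 177) = -46332/(-670411/3755) = -46332*(-3755/670411) = 173976660/670411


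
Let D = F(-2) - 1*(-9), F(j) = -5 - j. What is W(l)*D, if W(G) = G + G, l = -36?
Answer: -432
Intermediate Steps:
W(G) = 2*G
D = 6 (D = (-5 - 1*(-2)) - 1*(-9) = (-5 + 2) + 9 = -3 + 9 = 6)
W(l)*D = (2*(-36))*6 = -72*6 = -432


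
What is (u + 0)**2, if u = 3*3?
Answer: 81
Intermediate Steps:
u = 9
(u + 0)**2 = (9 + 0)**2 = 9**2 = 81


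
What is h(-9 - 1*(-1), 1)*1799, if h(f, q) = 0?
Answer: 0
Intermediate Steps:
h(-9 - 1*(-1), 1)*1799 = 0*1799 = 0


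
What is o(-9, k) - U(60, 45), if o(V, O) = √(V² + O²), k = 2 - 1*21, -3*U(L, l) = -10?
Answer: -10/3 + √442 ≈ 17.690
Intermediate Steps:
U(L, l) = 10/3 (U(L, l) = -⅓*(-10) = 10/3)
k = -19 (k = 2 - 21 = -19)
o(V, O) = √(O² + V²)
o(-9, k) - U(60, 45) = √((-19)² + (-9)²) - 1*10/3 = √(361 + 81) - 10/3 = √442 - 10/3 = -10/3 + √442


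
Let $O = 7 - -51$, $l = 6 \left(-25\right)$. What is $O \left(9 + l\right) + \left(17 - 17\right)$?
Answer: $-8178$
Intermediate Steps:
$l = -150$
$O = 58$ ($O = 7 + 51 = 58$)
$O \left(9 + l\right) + \left(17 - 17\right) = 58 \left(9 - 150\right) + \left(17 - 17\right) = 58 \left(-141\right) + 0 = -8178 + 0 = -8178$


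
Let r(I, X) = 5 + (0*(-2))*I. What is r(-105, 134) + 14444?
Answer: 14449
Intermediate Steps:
r(I, X) = 5 (r(I, X) = 5 + 0*I = 5 + 0 = 5)
r(-105, 134) + 14444 = 5 + 14444 = 14449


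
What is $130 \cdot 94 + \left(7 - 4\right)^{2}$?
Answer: $12229$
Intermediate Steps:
$130 \cdot 94 + \left(7 - 4\right)^{2} = 12220 + 3^{2} = 12220 + 9 = 12229$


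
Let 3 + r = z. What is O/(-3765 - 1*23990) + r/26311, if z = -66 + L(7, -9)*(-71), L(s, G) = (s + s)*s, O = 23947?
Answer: -117871986/104323115 ≈ -1.1299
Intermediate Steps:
L(s, G) = 2*s**2 (L(s, G) = (2*s)*s = 2*s**2)
z = -7024 (z = -66 + (2*7**2)*(-71) = -66 + (2*49)*(-71) = -66 + 98*(-71) = -66 - 6958 = -7024)
r = -7027 (r = -3 - 7024 = -7027)
O/(-3765 - 1*23990) + r/26311 = 23947/(-3765 - 1*23990) - 7027/26311 = 23947/(-3765 - 23990) - 7027*1/26311 = 23947/(-27755) - 7027/26311 = 23947*(-1/27755) - 7027/26311 = -3421/3965 - 7027/26311 = -117871986/104323115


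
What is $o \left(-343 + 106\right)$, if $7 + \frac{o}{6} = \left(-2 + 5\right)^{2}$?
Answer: $-2844$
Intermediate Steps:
$o = 12$ ($o = -42 + 6 \left(-2 + 5\right)^{2} = -42 + 6 \cdot 3^{2} = -42 + 6 \cdot 9 = -42 + 54 = 12$)
$o \left(-343 + 106\right) = 12 \left(-343 + 106\right) = 12 \left(-237\right) = -2844$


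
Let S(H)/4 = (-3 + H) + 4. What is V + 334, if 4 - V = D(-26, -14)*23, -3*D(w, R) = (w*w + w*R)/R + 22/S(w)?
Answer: -244871/1050 ≈ -233.21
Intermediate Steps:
S(H) = 4 + 4*H (S(H) = 4*((-3 + H) + 4) = 4*(1 + H) = 4 + 4*H)
D(w, R) = -22/(3*(4 + 4*w)) - (w² + R*w)/(3*R) (D(w, R) = -((w*w + w*R)/R + 22/(4 + 4*w))/3 = -((w² + R*w)/R + 22/(4 + 4*w))/3 = -(22/(4 + 4*w) + (w² + R*w)/R)/3 = -22/(3*(4 + 4*w)) - (w² + R*w)/(3*R))
V = -595571/1050 (V = 4 - (⅙)*(-11*(-14) + 2*(-26)²*(-1 - 1*(-26)) - 2*(-14)*(-26)*(1 - 26))/(-14*(1 - 26))*23 = 4 - (⅙)*(-1/14)*(154 + 2*676*(-1 + 26) - 2*(-14)*(-26)*(-25))/(-25)*23 = 4 - (⅙)*(-1/14)*(-1/25)*(154 + 2*676*25 + 18200)*23 = 4 - (⅙)*(-1/14)*(-1/25)*(154 + 33800 + 18200)*23 = 4 - (⅙)*(-1/14)*(-1/25)*52154*23 = 4 - 26077*23/1050 = 4 - 1*599771/1050 = 4 - 599771/1050 = -595571/1050 ≈ -567.21)
V + 334 = -595571/1050 + 334 = -244871/1050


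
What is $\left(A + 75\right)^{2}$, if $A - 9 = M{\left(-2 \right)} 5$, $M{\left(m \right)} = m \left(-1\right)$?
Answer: $8836$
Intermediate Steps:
$M{\left(m \right)} = - m$
$A = 19$ ($A = 9 + \left(-1\right) \left(-2\right) 5 = 9 + 2 \cdot 5 = 9 + 10 = 19$)
$\left(A + 75\right)^{2} = \left(19 + 75\right)^{2} = 94^{2} = 8836$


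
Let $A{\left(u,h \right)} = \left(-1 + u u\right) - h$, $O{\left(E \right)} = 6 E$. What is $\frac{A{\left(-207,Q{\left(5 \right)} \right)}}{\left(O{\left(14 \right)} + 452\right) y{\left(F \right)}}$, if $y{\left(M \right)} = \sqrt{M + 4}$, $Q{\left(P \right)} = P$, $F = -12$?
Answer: $- \frac{42843 i \sqrt{2}}{2144} \approx - 28.26 i$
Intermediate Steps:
$A{\left(u,h \right)} = -1 + u^{2} - h$ ($A{\left(u,h \right)} = \left(-1 + u^{2}\right) - h = -1 + u^{2} - h$)
$y{\left(M \right)} = \sqrt{4 + M}$
$\frac{A{\left(-207,Q{\left(5 \right)} \right)}}{\left(O{\left(14 \right)} + 452\right) y{\left(F \right)}} = \frac{-1 + \left(-207\right)^{2} - 5}{\left(6 \cdot 14 + 452\right) \sqrt{4 - 12}} = \frac{-1 + 42849 - 5}{\left(84 + 452\right) \sqrt{-8}} = \frac{42843}{536 \cdot 2 i \sqrt{2}} = \frac{42843}{1072 i \sqrt{2}} = 42843 \left(- \frac{i \sqrt{2}}{2144}\right) = - \frac{42843 i \sqrt{2}}{2144}$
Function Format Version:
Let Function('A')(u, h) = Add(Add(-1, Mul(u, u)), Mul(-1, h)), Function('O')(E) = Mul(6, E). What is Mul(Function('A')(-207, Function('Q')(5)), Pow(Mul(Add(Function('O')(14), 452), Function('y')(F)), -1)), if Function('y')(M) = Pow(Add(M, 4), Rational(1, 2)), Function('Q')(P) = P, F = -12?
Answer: Mul(Rational(-42843, 2144), I, Pow(2, Rational(1, 2))) ≈ Mul(-28.260, I)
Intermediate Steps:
Function('A')(u, h) = Add(-1, Pow(u, 2), Mul(-1, h)) (Function('A')(u, h) = Add(Add(-1, Pow(u, 2)), Mul(-1, h)) = Add(-1, Pow(u, 2), Mul(-1, h)))
Function('y')(M) = Pow(Add(4, M), Rational(1, 2))
Mul(Function('A')(-207, Function('Q')(5)), Pow(Mul(Add(Function('O')(14), 452), Function('y')(F)), -1)) = Mul(Add(-1, Pow(-207, 2), Mul(-1, 5)), Pow(Mul(Add(Mul(6, 14), 452), Pow(Add(4, -12), Rational(1, 2))), -1)) = Mul(Add(-1, 42849, -5), Pow(Mul(Add(84, 452), Pow(-8, Rational(1, 2))), -1)) = Mul(42843, Pow(Mul(536, Mul(2, I, Pow(2, Rational(1, 2)))), -1)) = Mul(42843, Pow(Mul(1072, I, Pow(2, Rational(1, 2))), -1)) = Mul(42843, Mul(Rational(-1, 2144), I, Pow(2, Rational(1, 2)))) = Mul(Rational(-42843, 2144), I, Pow(2, Rational(1, 2)))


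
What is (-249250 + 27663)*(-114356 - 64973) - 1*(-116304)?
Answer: 39737091427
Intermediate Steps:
(-249250 + 27663)*(-114356 - 64973) - 1*(-116304) = -221587*(-179329) + 116304 = 39736975123 + 116304 = 39737091427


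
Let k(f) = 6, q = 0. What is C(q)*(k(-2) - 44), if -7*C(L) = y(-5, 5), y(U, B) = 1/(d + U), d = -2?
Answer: -38/49 ≈ -0.77551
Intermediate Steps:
y(U, B) = 1/(-2 + U)
C(L) = 1/49 (C(L) = -1/(7*(-2 - 5)) = -1/7/(-7) = -1/7*(-1/7) = 1/49)
C(q)*(k(-2) - 44) = (6 - 44)/49 = (1/49)*(-38) = -38/49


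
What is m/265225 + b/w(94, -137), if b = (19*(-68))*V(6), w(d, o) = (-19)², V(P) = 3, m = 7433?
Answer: -53964673/5039275 ≈ -10.709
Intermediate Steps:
w(d, o) = 361
b = -3876 (b = (19*(-68))*3 = -1292*3 = -3876)
m/265225 + b/w(94, -137) = 7433/265225 - 3876/361 = 7433*(1/265225) - 3876*1/361 = 7433/265225 - 204/19 = -53964673/5039275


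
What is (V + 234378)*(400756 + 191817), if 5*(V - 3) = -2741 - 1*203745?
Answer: 572081233087/5 ≈ 1.1442e+11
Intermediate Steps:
V = -206471/5 (V = 3 + (-2741 - 1*203745)/5 = 3 + (-2741 - 203745)/5 = 3 + (⅕)*(-206486) = 3 - 206486/5 = -206471/5 ≈ -41294.)
(V + 234378)*(400756 + 191817) = (-206471/5 + 234378)*(400756 + 191817) = (965419/5)*592573 = 572081233087/5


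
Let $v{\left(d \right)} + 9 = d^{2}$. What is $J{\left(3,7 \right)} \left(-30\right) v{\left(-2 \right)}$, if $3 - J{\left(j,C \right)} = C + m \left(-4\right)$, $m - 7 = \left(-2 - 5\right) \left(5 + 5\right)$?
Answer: $-38400$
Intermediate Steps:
$m = -63$ ($m = 7 + \left(-2 - 5\right) \left(5 + 5\right) = 7 - 70 = -63$)
$v{\left(d \right)} = -9 + d^{2}$
$J{\left(j,C \right)} = -249 - C$ ($J{\left(j,C \right)} = 3 - \left(C - -252\right) = 3 - \left(C + 252\right) = 3 - \left(252 + C\right) = -249 - C$)
$J{\left(3,7 \right)} \left(-30\right) v{\left(-2 \right)} = \left(-249 - 7\right) \left(-30\right) \left(-9 + \left(-2\right)^{2}\right) = \left(-249 - 7\right) \left(-30\right) \left(-9 + 4\right) = \left(-256\right) \left(-30\right) \left(-5\right) = 7680 \left(-5\right) = -38400$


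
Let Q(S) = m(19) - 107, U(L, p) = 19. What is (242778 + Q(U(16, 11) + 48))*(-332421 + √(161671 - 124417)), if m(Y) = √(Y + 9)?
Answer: -(242671 + 2*√7)*(332421 - √37254) ≈ -8.0624e+10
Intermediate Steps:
m(Y) = √(9 + Y)
Q(S) = -107 + 2*√7 (Q(S) = √(9 + 19) - 107 = √28 - 107 = 2*√7 - 107 = -107 + 2*√7)
(242778 + Q(U(16, 11) + 48))*(-332421 + √(161671 - 124417)) = (242778 + (-107 + 2*√7))*(-332421 + √(161671 - 124417)) = (242671 + 2*√7)*(-332421 + √37254) = (-332421 + √37254)*(242671 + 2*√7)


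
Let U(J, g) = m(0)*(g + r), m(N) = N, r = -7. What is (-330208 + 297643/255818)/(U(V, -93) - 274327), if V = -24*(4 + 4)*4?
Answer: 84472852501/70177784486 ≈ 1.2037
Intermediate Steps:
V = -768 (V = -192*4 = -24*32 = -768)
U(J, g) = 0 (U(J, g) = 0*(g - 7) = 0*(-7 + g) = 0)
(-330208 + 297643/255818)/(U(V, -93) - 274327) = (-330208 + 297643/255818)/(0 - 274327) = (-330208 + 297643*(1/255818))/(-274327) = (-330208 + 297643/255818)*(-1/274327) = -84472852501/255818*(-1/274327) = 84472852501/70177784486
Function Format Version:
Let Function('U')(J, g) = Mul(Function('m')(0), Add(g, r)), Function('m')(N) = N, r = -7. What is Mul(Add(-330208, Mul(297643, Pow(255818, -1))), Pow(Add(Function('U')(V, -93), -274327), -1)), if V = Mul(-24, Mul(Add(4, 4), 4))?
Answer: Rational(84472852501, 70177784486) ≈ 1.2037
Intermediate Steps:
V = -768 (V = Mul(-24, Mul(8, 4)) = Mul(-24, 32) = -768)
Function('U')(J, g) = 0 (Function('U')(J, g) = Mul(0, Add(g, -7)) = Mul(0, Add(-7, g)) = 0)
Mul(Add(-330208, Mul(297643, Pow(255818, -1))), Pow(Add(Function('U')(V, -93), -274327), -1)) = Mul(Add(-330208, Mul(297643, Pow(255818, -1))), Pow(Add(0, -274327), -1)) = Mul(Add(-330208, Mul(297643, Rational(1, 255818))), Pow(-274327, -1)) = Mul(Add(-330208, Rational(297643, 255818)), Rational(-1, 274327)) = Mul(Rational(-84472852501, 255818), Rational(-1, 274327)) = Rational(84472852501, 70177784486)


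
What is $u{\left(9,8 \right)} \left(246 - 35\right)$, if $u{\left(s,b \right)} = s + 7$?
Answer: $3376$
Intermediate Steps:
$u{\left(s,b \right)} = 7 + s$
$u{\left(9,8 \right)} \left(246 - 35\right) = \left(7 + 9\right) \left(246 - 35\right) = 16 \cdot 211 = 3376$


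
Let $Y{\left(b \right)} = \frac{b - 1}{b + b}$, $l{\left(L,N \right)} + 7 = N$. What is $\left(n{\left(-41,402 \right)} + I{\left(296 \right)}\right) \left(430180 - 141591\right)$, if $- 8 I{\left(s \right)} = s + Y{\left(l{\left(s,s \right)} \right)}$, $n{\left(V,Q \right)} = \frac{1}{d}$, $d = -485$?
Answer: $- \frac{1499255640036}{140165} \approx -1.0696 \cdot 10^{7}$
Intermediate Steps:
$l{\left(L,N \right)} = -7 + N$
$n{\left(V,Q \right)} = - \frac{1}{485}$ ($n{\left(V,Q \right)} = \frac{1}{-485} = - \frac{1}{485}$)
$Y{\left(b \right)} = \frac{-1 + b}{2 b}$
$I{\left(s \right)} = - \frac{s}{8} - \frac{-8 + s}{16 \left(-7 + s\right)}$ ($I{\left(s \right)} = - \frac{s + \frac{-1 + \left(-7 + s\right)}{2 \left(-7 + s\right)}}{8} = - \frac{s + \frac{-8 + s}{2 \left(-7 + s\right)}}{8} = - \frac{s}{8} - \frac{-8 + s}{16 \left(-7 + s\right)}$)
$\left(n{\left(-41,402 \right)} + I{\left(296 \right)}\right) \left(430180 - 141591\right) = \left(- \frac{1}{485} + \frac{8 - 296 - 592 \left(-7 + 296\right)}{16 \left(-7 + 296\right)}\right) \left(430180 - 141591\right) = \left(- \frac{1}{485} + \frac{8 - 296 - 592 \cdot 289}{16 \cdot 289}\right) \left(430180 + \left(-249249 + 107658\right)\right) = \left(- \frac{1}{485} + \frac{1}{16} \cdot \frac{1}{289} \left(8 - 296 - 171088\right)\right) \left(430180 - 141591\right) = \left(- \frac{1}{485} + \frac{1}{16} \cdot \frac{1}{289} \left(-171376\right)\right) 288589 = \left(- \frac{1}{485} - \frac{10711}{289}\right) 288589 = \left(- \frac{5195124}{140165}\right) 288589 = - \frac{1499255640036}{140165}$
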